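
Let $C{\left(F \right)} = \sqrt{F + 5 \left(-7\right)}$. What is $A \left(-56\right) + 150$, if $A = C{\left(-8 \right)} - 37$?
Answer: $2222 - 56 i \sqrt{43} \approx 2222.0 - 367.22 i$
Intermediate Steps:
$C{\left(F \right)} = \sqrt{-35 + F}$ ($C{\left(F \right)} = \sqrt{F - 35} = \sqrt{-35 + F}$)
$A = -37 + i \sqrt{43}$ ($A = \sqrt{-35 - 8} - 37 = \sqrt{-43} - 37 = i \sqrt{43} - 37 = -37 + i \sqrt{43} \approx -37.0 + 6.5574 i$)
$A \left(-56\right) + 150 = \left(-37 + i \sqrt{43}\right) \left(-56\right) + 150 = \left(2072 - 56 i \sqrt{43}\right) + 150 = 2222 - 56 i \sqrt{43}$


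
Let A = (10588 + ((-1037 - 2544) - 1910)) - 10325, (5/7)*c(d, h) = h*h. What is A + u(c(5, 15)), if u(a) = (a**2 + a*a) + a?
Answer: 193537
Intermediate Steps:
c(d, h) = 7*h**2/5 (c(d, h) = 7*(h*h)/5 = 7*h**2/5)
u(a) = a + 2*a**2 (u(a) = (a**2 + a**2) + a = 2*a**2 + a = a + 2*a**2)
A = -5228 (A = (10588 + (-3581 - 1910)) - 10325 = (10588 - 5491) - 10325 = 5097 - 10325 = -5228)
A + u(c(5, 15)) = -5228 + ((7/5)*15**2)*(1 + 2*((7/5)*15**2)) = -5228 + ((7/5)*225)*(1 + 2*((7/5)*225)) = -5228 + 315*(1 + 2*315) = -5228 + 315*(1 + 630) = -5228 + 315*631 = -5228 + 198765 = 193537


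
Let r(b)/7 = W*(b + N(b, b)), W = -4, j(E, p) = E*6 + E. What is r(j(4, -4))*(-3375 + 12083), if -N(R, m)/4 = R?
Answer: 20481216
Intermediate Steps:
j(E, p) = 7*E (j(E, p) = 6*E + E = 7*E)
N(R, m) = -4*R
r(b) = 84*b (r(b) = 7*(-4*(b - 4*b)) = 7*(-(-12)*b) = 7*(12*b) = 84*b)
r(j(4, -4))*(-3375 + 12083) = (84*(7*4))*(-3375 + 12083) = (84*28)*8708 = 2352*8708 = 20481216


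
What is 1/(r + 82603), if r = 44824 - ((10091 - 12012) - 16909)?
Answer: 1/146257 ≈ 6.8373e-6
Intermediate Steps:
r = 63654 (r = 44824 - (-1921 - 16909) = 44824 - 1*(-18830) = 44824 + 18830 = 63654)
1/(r + 82603) = 1/(63654 + 82603) = 1/146257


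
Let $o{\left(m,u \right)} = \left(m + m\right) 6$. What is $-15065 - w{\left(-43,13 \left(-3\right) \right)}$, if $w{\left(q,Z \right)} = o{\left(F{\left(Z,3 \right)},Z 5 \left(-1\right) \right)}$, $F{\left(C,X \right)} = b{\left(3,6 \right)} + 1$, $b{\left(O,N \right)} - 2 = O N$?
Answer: $-15317$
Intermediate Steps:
$b{\left(O,N \right)} = 2 + N O$ ($b{\left(O,N \right)} = 2 + O N = 2 + N O$)
$F{\left(C,X \right)} = 21$ ($F{\left(C,X \right)} = \left(2 + 6 \cdot 3\right) + 1 = \left(2 + 18\right) + 1 = 20 + 1 = 21$)
$o{\left(m,u \right)} = 12 m$ ($o{\left(m,u \right)} = 2 m 6 = 12 m$)
$w{\left(q,Z \right)} = 252$ ($w{\left(q,Z \right)} = 12 \cdot 21 = 252$)
$-15065 - w{\left(-43,13 \left(-3\right) \right)} = -15065 - 252 = -15317$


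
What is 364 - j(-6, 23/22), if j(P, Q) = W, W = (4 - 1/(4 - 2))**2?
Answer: 1407/4 ≈ 351.75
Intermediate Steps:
W = 49/4 (W = (4 - 1/2)**2 = (7/2)**2 = 49/4 ≈ 12.250)
j(P, Q) = 49/4
364 - j(-6, 23/22) = 364 - 1*49/4 = 364 - 49/4 = 1407/4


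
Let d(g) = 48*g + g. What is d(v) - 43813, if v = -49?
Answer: -46214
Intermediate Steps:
d(g) = 49*g
d(v) - 43813 = 49*(-49) - 43813 = -2401 - 43813 = -46214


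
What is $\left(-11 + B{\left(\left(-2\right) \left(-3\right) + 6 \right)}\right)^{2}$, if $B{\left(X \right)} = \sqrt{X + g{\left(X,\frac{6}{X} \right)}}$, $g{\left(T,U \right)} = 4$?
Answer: $49$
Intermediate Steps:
$B{\left(X \right)} = \sqrt{4 + X}$ ($B{\left(X \right)} = \sqrt{X + 4} = \sqrt{4 + X}$)
$\left(-11 + B{\left(\left(-2\right) \left(-3\right) + 6 \right)}\right)^{2} = \left(-11 + \sqrt{4 + \left(\left(-2\right) \left(-3\right) + 6\right)}\right)^{2} = \left(-11 + \sqrt{4 + \left(6 + 6\right)}\right)^{2} = \left(-11 + \sqrt{4 + 12}\right)^{2} = \left(-11 + \sqrt{16}\right)^{2} = \left(-11 + 4\right)^{2} = \left(-7\right)^{2} = 49$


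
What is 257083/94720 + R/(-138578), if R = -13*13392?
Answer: 26058210547/6563054080 ≈ 3.9704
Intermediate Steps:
R = -174096
257083/94720 + R/(-138578) = 257083/94720 - 174096/(-138578) = 257083*(1/94720) - 174096*(-1/138578) = 257083/94720 + 87048/69289 = 26058210547/6563054080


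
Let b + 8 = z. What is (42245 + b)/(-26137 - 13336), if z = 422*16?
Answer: -48989/39473 ≈ -1.2411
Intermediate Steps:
z = 6752
b = 6744 (b = -8 + 6752 = 6744)
(42245 + b)/(-26137 - 13336) = (42245 + 6744)/(-26137 - 13336) = 48989/(-39473) = 48989*(-1/39473) = -48989/39473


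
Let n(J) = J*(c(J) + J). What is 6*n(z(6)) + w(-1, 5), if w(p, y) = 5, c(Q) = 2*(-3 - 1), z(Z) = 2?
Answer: -67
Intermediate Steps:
c(Q) = -8 (c(Q) = 2*(-4) = -8)
n(J) = J*(-8 + J)
6*n(z(6)) + w(-1, 5) = 6*(2*(-8 + 2)) + 5 = 6*(2*(-6)) + 5 = 6*(-12) + 5 = -72 + 5 = -67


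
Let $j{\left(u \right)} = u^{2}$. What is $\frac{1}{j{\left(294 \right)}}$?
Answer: $\frac{1}{86436} \approx 1.1569 \cdot 10^{-5}$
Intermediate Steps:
$\frac{1}{j{\left(294 \right)}} = \frac{1}{294^{2}} = \frac{1}{86436}$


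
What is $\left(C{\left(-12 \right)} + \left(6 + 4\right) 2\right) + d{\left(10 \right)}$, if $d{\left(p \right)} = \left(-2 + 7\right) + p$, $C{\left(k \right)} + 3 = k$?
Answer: $20$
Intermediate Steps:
$C{\left(k \right)} = -3 + k$
$d{\left(p \right)} = 5 + p$
$\left(C{\left(-12 \right)} + \left(6 + 4\right) 2\right) + d{\left(10 \right)} = \left(\left(-3 - 12\right) + \left(6 + 4\right) 2\right) + \left(5 + 10\right) = \left(-15 + 10 \cdot 2\right) + 15 = \left(-15 + 20\right) + 15 = 5 + 15 = 20$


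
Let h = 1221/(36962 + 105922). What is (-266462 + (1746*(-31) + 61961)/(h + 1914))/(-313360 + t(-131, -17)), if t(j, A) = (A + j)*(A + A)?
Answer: 12145204536479/14053651751436 ≈ 0.86420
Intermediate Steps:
t(j, A) = 2*A*(A + j) (t(j, A) = (A + j)*(2*A) = 2*A*(A + j))
h = 407/47628 (h = 1221/142884 = 1221*(1/142884) = 407/47628 ≈ 0.0085454)
(-266462 + (1746*(-31) + 61961)/(h + 1914))/(-313360 + t(-131, -17)) = (-266462 + (1746*(-31) + 61961)/(407/47628 + 1914))/(-313360 + 2*(-17)*(-17 - 131)) = (-266462 + (-54126 + 61961)/(91160399/47628))/(-313360 + 2*(-17)*(-148)) = (-266462 + 7835*(47628/91160399))/(-313360 + 5032) = (-266462 + 373165380/91160399)/(-308328) = -24290409072958/91160399*(-1/308328) = 12145204536479/14053651751436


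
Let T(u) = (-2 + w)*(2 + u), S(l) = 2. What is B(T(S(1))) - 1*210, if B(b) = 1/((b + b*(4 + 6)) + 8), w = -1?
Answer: -26041/124 ≈ -210.01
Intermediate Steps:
T(u) = -6 - 3*u (T(u) = (-2 - 1)*(2 + u) = -3*(2 + u) = -6 - 3*u)
B(b) = 1/(8 + 11*b) (B(b) = 1/((b + b*10) + 8) = 1/((b + 10*b) + 8) = 1/(11*b + 8) = 1/(8 + 11*b))
B(T(S(1))) - 1*210 = 1/(8 + 11*(-6 - 3*2)) - 1*210 = 1/(8 + 11*(-6 - 6)) - 210 = 1/(8 + 11*(-12)) - 210 = 1/(8 - 132) - 210 = 1/(-124) - 210 = -1/124 - 210 = -26041/124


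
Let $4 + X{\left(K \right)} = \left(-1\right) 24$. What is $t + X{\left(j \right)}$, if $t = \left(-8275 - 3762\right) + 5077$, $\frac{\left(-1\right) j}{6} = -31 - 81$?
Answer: $-6988$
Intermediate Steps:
$j = 672$ ($j = - 6 \left(-31 - 81\right) = \left(-6\right) \left(-112\right) = 672$)
$X{\left(K \right)} = -28$ ($X{\left(K \right)} = -4 - 24 = -28$)
$t = -6960$ ($t = \left(-8275 - 3762\right) + 5077 = -12037 + 5077 = -6960$)
$t + X{\left(j \right)} = -6960 - 28 = -6988$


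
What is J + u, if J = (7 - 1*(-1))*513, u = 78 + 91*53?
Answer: 9005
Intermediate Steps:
u = 4901 (u = 78 + 4823 = 4901)
J = 4104 (J = (7 + 1)*513 = 8*513 = 4104)
J + u = 4104 + 4901 = 9005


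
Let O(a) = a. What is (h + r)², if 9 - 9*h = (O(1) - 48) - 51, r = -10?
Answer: 289/81 ≈ 3.5679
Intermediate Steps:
h = 107/9 (h = 1 - ((1 - 48) - 51)/9 = 1 - (-47 - 51)/9 = 1 - ⅑*(-98) = 1 + 98/9 = 107/9 ≈ 11.889)
(h + r)² = (107/9 - 10)² = (17/9)² = 289/81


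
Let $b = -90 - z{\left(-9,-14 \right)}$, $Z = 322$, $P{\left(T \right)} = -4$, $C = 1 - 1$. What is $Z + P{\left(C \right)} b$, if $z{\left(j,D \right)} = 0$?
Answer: $682$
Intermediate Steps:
$C = 0$
$b = -90$ ($b = -90 - 0 = -90 + 0 = -90$)
$Z + P{\left(C \right)} b = 322 - -360 = 322 + 360 = 682$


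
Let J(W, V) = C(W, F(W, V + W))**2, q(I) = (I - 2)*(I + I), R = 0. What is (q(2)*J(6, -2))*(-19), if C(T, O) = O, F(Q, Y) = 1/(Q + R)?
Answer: 0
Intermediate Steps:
F(Q, Y) = 1/Q (F(Q, Y) = 1/(Q + 0) = 1/Q)
q(I) = 2*I*(-2 + I) (q(I) = (-2 + I)*(2*I) = 2*I*(-2 + I))
J(W, V) = W**(-2) (J(W, V) = (1/W)**2 = W**(-2))
(q(2)*J(6, -2))*(-19) = ((2*2*(-2 + 2))/6**2)*(-19) = ((2*2*0)*(1/36))*(-19) = (0*(1/36))*(-19) = 0*(-19) = 0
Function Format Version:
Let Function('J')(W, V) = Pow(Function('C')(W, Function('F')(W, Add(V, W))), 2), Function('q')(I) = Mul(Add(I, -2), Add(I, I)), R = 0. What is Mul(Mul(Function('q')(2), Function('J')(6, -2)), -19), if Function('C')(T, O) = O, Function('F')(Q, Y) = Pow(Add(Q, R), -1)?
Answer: 0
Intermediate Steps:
Function('F')(Q, Y) = Pow(Q, -1) (Function('F')(Q, Y) = Pow(Add(Q, 0), -1) = Pow(Q, -1))
Function('q')(I) = Mul(2, I, Add(-2, I)) (Function('q')(I) = Mul(Add(-2, I), Mul(2, I)) = Mul(2, I, Add(-2, I)))
Function('J')(W, V) = Pow(W, -2) (Function('J')(W, V) = Pow(Pow(W, -1), 2) = Pow(W, -2))
Mul(Mul(Function('q')(2), Function('J')(6, -2)), -19) = Mul(Mul(Mul(2, 2, Add(-2, 2)), Pow(6, -2)), -19) = Mul(Mul(Mul(2, 2, 0), Rational(1, 36)), -19) = Mul(Mul(0, Rational(1, 36)), -19) = Mul(0, -19) = 0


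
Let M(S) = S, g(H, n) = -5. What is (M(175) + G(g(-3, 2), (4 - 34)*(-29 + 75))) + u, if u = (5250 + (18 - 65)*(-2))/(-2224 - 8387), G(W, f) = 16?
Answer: 2021357/10611 ≈ 190.50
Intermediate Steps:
u = -5344/10611 (u = (5250 - 47*(-2))/(-10611) = (5250 + 94)*(-1/10611) = 5344*(-1/10611) = -5344/10611 ≈ -0.50363)
(M(175) + G(g(-3, 2), (4 - 34)*(-29 + 75))) + u = (175 + 16) - 5344/10611 = 191 - 5344/10611 = 2021357/10611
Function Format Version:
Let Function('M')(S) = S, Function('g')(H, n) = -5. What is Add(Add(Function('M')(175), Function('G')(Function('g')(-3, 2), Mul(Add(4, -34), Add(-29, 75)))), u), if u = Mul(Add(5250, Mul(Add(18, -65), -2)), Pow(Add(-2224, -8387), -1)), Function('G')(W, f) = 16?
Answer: Rational(2021357, 10611) ≈ 190.50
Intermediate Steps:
u = Rational(-5344, 10611) (u = Mul(Add(5250, Mul(-47, -2)), Pow(-10611, -1)) = Mul(Add(5250, 94), Rational(-1, 10611)) = Mul(5344, Rational(-1, 10611)) = Rational(-5344, 10611) ≈ -0.50363)
Add(Add(Function('M')(175), Function('G')(Function('g')(-3, 2), Mul(Add(4, -34), Add(-29, 75)))), u) = Add(Add(175, 16), Rational(-5344, 10611)) = Add(191, Rational(-5344, 10611)) = Rational(2021357, 10611)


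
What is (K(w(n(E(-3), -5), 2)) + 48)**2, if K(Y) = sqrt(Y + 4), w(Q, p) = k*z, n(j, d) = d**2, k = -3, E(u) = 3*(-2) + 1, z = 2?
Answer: (48 + I*sqrt(2))**2 ≈ 2302.0 + 135.76*I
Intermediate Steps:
E(u) = -5 (E(u) = -6 + 1 = -5)
w(Q, p) = -6 (w(Q, p) = -3*2 = -6)
K(Y) = sqrt(4 + Y)
(K(w(n(E(-3), -5), 2)) + 48)**2 = (sqrt(4 - 6) + 48)**2 = (sqrt(-2) + 48)**2 = (I*sqrt(2) + 48)**2 = (48 + I*sqrt(2))**2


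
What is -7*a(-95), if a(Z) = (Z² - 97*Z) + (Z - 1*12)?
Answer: -126931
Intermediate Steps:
a(Z) = -12 + Z² - 96*Z (a(Z) = (Z² - 97*Z) + (Z - 12) = (Z² - 97*Z) + (-12 + Z) = -12 + Z² - 96*Z)
-7*a(-95) = -7*(-12 + (-95)² - 96*(-95)) = -7*(-12 + 9025 + 9120) = -7*18133 = -126931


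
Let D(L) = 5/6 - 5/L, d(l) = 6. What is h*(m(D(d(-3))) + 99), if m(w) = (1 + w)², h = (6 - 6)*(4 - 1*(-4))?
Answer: 0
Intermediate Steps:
D(L) = ⅚ - 5/L (D(L) = 5*(⅙) - 5/L = ⅚ - 5/L)
h = 0 (h = 0*(4 + 4) = 0*8 = 0)
h*(m(D(d(-3))) + 99) = 0*((1 + (⅚ - 5/6))² + 99) = 0*((1 + (⅚ - 5*⅙))² + 99) = 0*((1 + (⅚ - ⅚))² + 99) = 0*((1 + 0)² + 99) = 0*(1² + 99) = 0*(1 + 99) = 0*100 = 0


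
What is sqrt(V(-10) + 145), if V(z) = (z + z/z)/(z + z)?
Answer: sqrt(14545)/10 ≈ 12.060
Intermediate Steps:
V(z) = (1 + z)/(2*z) (V(z) = (z + 1)/((2*z)) = (1 + z)*(1/(2*z)) = (1 + z)/(2*z))
sqrt(V(-10) + 145) = sqrt((1/2)*(1 - 10)/(-10) + 145) = sqrt((1/2)*(-1/10)*(-9) + 145) = sqrt(9/20 + 145) = sqrt(2909/20) = sqrt(14545)/10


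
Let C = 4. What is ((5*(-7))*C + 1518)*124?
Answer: 170872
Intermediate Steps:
((5*(-7))*C + 1518)*124 = ((5*(-7))*4 + 1518)*124 = (-35*4 + 1518)*124 = (-140 + 1518)*124 = 1378*124 = 170872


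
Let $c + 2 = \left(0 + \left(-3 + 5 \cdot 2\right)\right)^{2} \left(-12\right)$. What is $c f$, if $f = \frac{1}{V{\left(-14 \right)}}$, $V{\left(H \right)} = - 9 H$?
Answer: $- \frac{295}{63} \approx -4.6825$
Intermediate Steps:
$c = -590$ ($c = -2 + \left(0 + \left(-3 + 5 \cdot 2\right)\right)^{2} \left(-12\right) = -2 + \left(0 + \left(-3 + 10\right)\right)^{2} \left(-12\right) = -2 + \left(0 + 7\right)^{2} \left(-12\right) = -2 + 7^{2} \left(-12\right) = -2 + 49 \left(-12\right) = -2 - 588 = -590$)
$f = \frac{1}{126}$ ($f = \frac{1}{\left(-9\right) \left(-14\right)} = \frac{1}{126} \approx 0.0079365$)
$c f = \left(-590\right) \frac{1}{126} = - \frac{295}{63}$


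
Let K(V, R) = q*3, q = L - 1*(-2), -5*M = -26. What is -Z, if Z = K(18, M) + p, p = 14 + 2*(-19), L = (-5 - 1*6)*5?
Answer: 183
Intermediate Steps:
M = 26/5 (M = -⅕*(-26) = 26/5 ≈ 5.2000)
L = -55 (L = (-5 - 6)*5 = -11*5 = -55)
q = -53 (q = -55 - 1*(-2) = -55 + 2 = -53)
K(V, R) = -159 (K(V, R) = -53*3 = -159)
p = -24 (p = 14 - 38 = -24)
Z = -183 (Z = -159 - 24 = -183)
-Z = -1*(-183) = 183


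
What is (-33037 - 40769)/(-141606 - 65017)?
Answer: 73806/206623 ≈ 0.35720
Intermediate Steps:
(-33037 - 40769)/(-141606 - 65017) = -73806/(-206623) = -73806*(-1/206623) = 73806/206623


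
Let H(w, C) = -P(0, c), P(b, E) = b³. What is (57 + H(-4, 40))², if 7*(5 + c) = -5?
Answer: 3249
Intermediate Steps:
c = -40/7 (c = -5 + (⅐)*(-5) = -5 - 5/7 = -40/7 ≈ -5.7143)
H(w, C) = 0 (H(w, C) = -1*0³ = -1*0 = 0)
(57 + H(-4, 40))² = (57 + 0)² = 57² = 3249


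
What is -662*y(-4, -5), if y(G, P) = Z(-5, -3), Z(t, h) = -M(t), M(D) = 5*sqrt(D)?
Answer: 3310*I*sqrt(5) ≈ 7401.4*I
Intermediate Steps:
Z(t, h) = -5*sqrt(t)
y(G, P) = -5*I*sqrt(5)
-662*y(-4, -5) = -(-3310)*I*sqrt(5) = 3310*I*sqrt(5)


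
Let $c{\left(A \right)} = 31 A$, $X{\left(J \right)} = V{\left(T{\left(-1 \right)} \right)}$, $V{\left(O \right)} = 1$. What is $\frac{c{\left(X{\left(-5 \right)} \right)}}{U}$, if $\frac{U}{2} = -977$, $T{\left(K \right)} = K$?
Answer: $- \frac{31}{1954} \approx -0.015865$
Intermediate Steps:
$X{\left(J \right)} = 1$
$U = -1954$ ($U = 2 \left(-977\right) = -1954$)
$\frac{c{\left(X{\left(-5 \right)} \right)}}{U} = \frac{31 \cdot 1}{-1954} = 31 \left(- \frac{1}{1954}\right) = - \frac{31}{1954}$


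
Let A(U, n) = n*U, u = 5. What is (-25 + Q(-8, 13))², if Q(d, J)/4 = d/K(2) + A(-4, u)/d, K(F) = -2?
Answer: 1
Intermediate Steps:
A(U, n) = U*n
Q(d, J) = -80/d - 2*d (Q(d, J) = 4*(d/(-2) + (-4*5)/d) = 4*(d*(-½) - 20/d) = 4*(-d/2 - 20/d) = 4*(-20/d - d/2) = -80/d - 2*d)
(-25 + Q(-8, 13))² = (-25 + (-80/(-8) - 2*(-8)))² = (-25 + (-80*(-⅛) + 16))² = (-25 + (10 + 16))² = (-25 + 26)² = 1² = 1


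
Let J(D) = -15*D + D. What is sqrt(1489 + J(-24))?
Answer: 5*sqrt(73) ≈ 42.720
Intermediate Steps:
J(D) = -14*D
sqrt(1489 + J(-24)) = sqrt(1489 - 14*(-24)) = sqrt(1489 + 336) = sqrt(1825) = 5*sqrt(73)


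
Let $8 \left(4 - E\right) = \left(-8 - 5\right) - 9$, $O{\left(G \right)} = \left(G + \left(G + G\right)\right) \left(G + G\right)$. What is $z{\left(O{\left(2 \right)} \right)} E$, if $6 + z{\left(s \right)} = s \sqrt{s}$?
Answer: $- \frac{81}{2} + 324 \sqrt{6} \approx 753.13$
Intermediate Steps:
$O{\left(G \right)} = 6 G^{2}$ ($O{\left(G \right)} = \left(G + 2 G\right) 2 G = 3 G 2 G = 6 G^{2}$)
$z{\left(s \right)} = -6 + s^{\frac{3}{2}}$ ($z{\left(s \right)} = -6 + s \sqrt{s} = -6 + s^{\frac{3}{2}}$)
$E = \frac{27}{4}$ ($E = 4 - \frac{\left(-8 - 5\right) - 9}{8} = 4 - \frac{-13 - 9}{8} = 4 - - \frac{11}{4} = 4 + \frac{11}{4} = \frac{27}{4} \approx 6.75$)
$z{\left(O{\left(2 \right)} \right)} E = \left(-6 + \left(6 \cdot 2^{2}\right)^{\frac{3}{2}}\right) \frac{27}{4} = \left(-6 + \left(6 \cdot 4\right)^{\frac{3}{2}}\right) \frac{27}{4} = \left(-6 + 24^{\frac{3}{2}}\right) \frac{27}{4} = \left(-6 + 48 \sqrt{6}\right) \frac{27}{4} = - \frac{81}{2} + 324 \sqrt{6}$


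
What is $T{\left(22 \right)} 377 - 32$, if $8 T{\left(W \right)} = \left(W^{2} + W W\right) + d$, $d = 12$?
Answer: $\frac{92301}{2} \approx 46151.0$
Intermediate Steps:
$T{\left(W \right)} = \frac{3}{2} + \frac{W^{2}}{4}$ ($T{\left(W \right)} = \frac{\left(W^{2} + W W\right) + 12}{8} = \frac{\left(W^{2} + W^{2}\right) + 12}{8} = \frac{2 W^{2} + 12}{8} = \frac{12 + 2 W^{2}}{8} = \frac{3}{2} + \frac{W^{2}}{4}$)
$T{\left(22 \right)} 377 - 32 = \left(\frac{3}{2} + \frac{22^{2}}{4}\right) 377 - 32 = \left(\frac{3}{2} + \frac{1}{4} \cdot 484\right) 377 - 32 = \left(\frac{3}{2} + 121\right) 377 - 32 = \frac{245}{2} \cdot 377 - 32 = \frac{92365}{2} - 32 = \frac{92301}{2}$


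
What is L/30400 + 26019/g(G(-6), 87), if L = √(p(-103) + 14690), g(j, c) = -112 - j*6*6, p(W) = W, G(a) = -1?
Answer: -26019/76 + √14587/30400 ≈ -342.35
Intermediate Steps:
g(j, c) = -112 - 36*j (g(j, c) = -112 - 6*j*6 = -112 - 36*j)
L = √14587 (L = √(-103 + 14690) = √14587 ≈ 120.78)
L/30400 + 26019/g(G(-6), 87) = √14587/30400 + 26019/(-112 - 36*(-1)) = √14587*(1/30400) + 26019/(-112 + 36) = √14587/30400 + 26019/(-76) = √14587/30400 + 26019*(-1/76) = √14587/30400 - 26019/76 = -26019/76 + √14587/30400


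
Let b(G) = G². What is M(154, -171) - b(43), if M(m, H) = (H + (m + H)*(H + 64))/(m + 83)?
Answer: -436565/237 ≈ -1842.0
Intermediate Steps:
M(m, H) = (H + (64 + H)*(H + m))/(83 + m) (M(m, H) = (H + (H + m)*(64 + H))/(83 + m) = (H + (64 + H)*(H + m))/(83 + m))
M(154, -171) - b(43) = ((-171)² + 64*154 + 65*(-171) - 171*154)/(83 + 154) - 1*43² = (29241 + 9856 - 11115 - 26334)/237 - 1*1849 = (1/237)*1648 - 1849 = 1648/237 - 1849 = -436565/237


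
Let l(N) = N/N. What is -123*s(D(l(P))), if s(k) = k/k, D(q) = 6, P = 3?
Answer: -123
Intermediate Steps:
l(N) = 1
s(k) = 1
-123*s(D(l(P))) = -123*1 = -123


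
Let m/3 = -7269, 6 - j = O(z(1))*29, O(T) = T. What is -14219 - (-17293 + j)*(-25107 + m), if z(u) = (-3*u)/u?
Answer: -806935019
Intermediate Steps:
z(u) = -3
j = 93 (j = 6 - (-3)*29 = 6 - 1*(-87) = 6 + 87 = 93)
m = -21807 (m = 3*(-7269) = -21807)
-14219 - (-17293 + j)*(-25107 + m) = -14219 - (-17293 + 93)*(-25107 - 21807) = -14219 - (-17200)*(-46914) = -14219 - 1*806920800 = -14219 - 806920800 = -806935019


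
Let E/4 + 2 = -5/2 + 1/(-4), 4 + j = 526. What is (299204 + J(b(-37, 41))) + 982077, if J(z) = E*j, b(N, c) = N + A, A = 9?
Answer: 1271363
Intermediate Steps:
j = 522 (j = -4 + 526 = 522)
E = -19 (E = -8 + 4*(-5/2 + 1/(-4)) = -8 + 4*(-5*1/2 + 1*(-1/4)) = -8 + 4*(-5/2 - 1/4) = -8 + 4*(-11/4) = -8 - 11 = -19)
b(N, c) = 9 + N (b(N, c) = N + 9 = 9 + N)
J(z) = -9918 (J(z) = -19*522 = -9918)
(299204 + J(b(-37, 41))) + 982077 = (299204 - 9918) + 982077 = 289286 + 982077 = 1271363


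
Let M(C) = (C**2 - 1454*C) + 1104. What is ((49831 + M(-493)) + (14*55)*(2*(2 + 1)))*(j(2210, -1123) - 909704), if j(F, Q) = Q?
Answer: -924877417302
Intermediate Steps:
M(C) = 1104 + C**2 - 1454*C
((49831 + M(-493)) + (14*55)*(2*(2 + 1)))*(j(2210, -1123) - 909704) = ((49831 + (1104 + (-493)**2 - 1454*(-493))) + (14*55)*(2*(2 + 1)))*(-1123 - 909704) = ((49831 + (1104 + 243049 + 716822)) + 770*(2*3))*(-910827) = ((49831 + 960975) + 770*6)*(-910827) = (1010806 + 4620)*(-910827) = 1015426*(-910827) = -924877417302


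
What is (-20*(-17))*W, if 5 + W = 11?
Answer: 2040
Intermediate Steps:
W = 6 (W = -5 + 11 = 6)
(-20*(-17))*W = -20*(-17)*6 = 340*6 = 2040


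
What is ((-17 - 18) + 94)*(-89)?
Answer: -5251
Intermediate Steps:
((-17 - 18) + 94)*(-89) = (-35 + 94)*(-89) = 59*(-89) = -5251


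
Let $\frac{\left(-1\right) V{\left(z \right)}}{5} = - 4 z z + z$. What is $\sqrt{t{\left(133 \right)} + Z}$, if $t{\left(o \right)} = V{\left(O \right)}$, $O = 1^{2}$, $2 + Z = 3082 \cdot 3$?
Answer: $\sqrt{9259} \approx 96.224$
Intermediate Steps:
$Z = 9244$ ($Z = -2 + 3082 \cdot 3 = -2 + 9246 = 9244$)
$O = 1$
$V{\left(z \right)} = - 5 z + 20 z^{2}$ ($V{\left(z \right)} = - 5 \left(- 4 z z + z\right) = - 5 \left(- 4 z^{2} + z\right) = - 5 \left(z - 4 z^{2}\right) = - 5 z + 20 z^{2}$)
$t{\left(o \right)} = 15$ ($t{\left(o \right)} = 5 \cdot 1 \left(-1 + 4 \cdot 1\right) = 5 \cdot 1 \left(-1 + 4\right) = 5 \cdot 1 \cdot 3 = 15$)
$\sqrt{t{\left(133 \right)} + Z} = \sqrt{15 + 9244} = \sqrt{9259}$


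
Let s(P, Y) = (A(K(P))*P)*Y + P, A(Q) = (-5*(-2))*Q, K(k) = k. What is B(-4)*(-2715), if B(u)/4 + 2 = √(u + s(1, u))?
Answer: 21720 - 10860*I*√43 ≈ 21720.0 - 71214.0*I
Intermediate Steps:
A(Q) = 10*Q
s(P, Y) = P + 10*Y*P² (s(P, Y) = ((10*P)*P)*Y + P = (10*P²)*Y + P = 10*Y*P² + P = P + 10*Y*P²)
B(u) = -8 + 4*√(1 + 11*u) (B(u) = -8 + 4*√(u + 1*(1 + 10*1*u)) = -8 + 4*√(u + 1*(1 + 10*u)) = -8 + 4*√(u + (1 + 10*u)) = -8 + 4*√(1 + 11*u))
B(-4)*(-2715) = (-8 + 4*√(1 + 11*(-4)))*(-2715) = (-8 + 4*√(1 - 44))*(-2715) = (-8 + 4*√(-43))*(-2715) = (-8 + 4*(I*√43))*(-2715) = (-8 + 4*I*√43)*(-2715) = 21720 - 10860*I*√43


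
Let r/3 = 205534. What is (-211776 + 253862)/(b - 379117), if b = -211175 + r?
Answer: 21043/13155 ≈ 1.5996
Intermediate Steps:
r = 616602 (r = 3*205534 = 616602)
b = 405427 (b = -211175 + 616602 = 405427)
(-211776 + 253862)/(b - 379117) = (-211776 + 253862)/(405427 - 379117) = 42086/26310 = 42086*(1/26310) = 21043/13155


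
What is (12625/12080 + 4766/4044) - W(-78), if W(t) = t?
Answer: 195952367/2442576 ≈ 80.224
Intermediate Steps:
(12625/12080 + 4766/4044) - W(-78) = (12625/12080 + 4766/4044) - 1*(-78) = (12625*(1/12080) + 4766*(1/4044)) + 78 = (2525/2416 + 2383/2022) + 78 = 5431439/2442576 + 78 = 195952367/2442576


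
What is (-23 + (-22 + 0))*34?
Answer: -1530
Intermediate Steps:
(-23 + (-22 + 0))*34 = (-23 - 22)*34 = -45*34 = -1530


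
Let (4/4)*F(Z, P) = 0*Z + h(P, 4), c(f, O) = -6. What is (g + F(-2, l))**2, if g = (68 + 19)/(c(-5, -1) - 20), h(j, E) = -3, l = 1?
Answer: 27225/676 ≈ 40.274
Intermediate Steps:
F(Z, P) = -3 (F(Z, P) = 0*Z - 3 = 0 - 3 = -3)
g = -87/26 (g = (68 + 19)/(-6 - 20) = 87/(-26) = 87*(-1/26) = -87/26 ≈ -3.3462)
(g + F(-2, l))**2 = (-87/26 - 3)**2 = (-165/26)**2 = 27225/676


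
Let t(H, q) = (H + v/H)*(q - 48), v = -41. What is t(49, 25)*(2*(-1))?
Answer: 108560/49 ≈ 2215.5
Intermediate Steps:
t(H, q) = (-48 + q)*(H - 41/H) (t(H, q) = (H - 41/H)*(q - 48) = (H - 41/H)*(-48 + q) = (-48 + q)*(H - 41/H))
t(49, 25)*(2*(-1)) = ((1968 - 41*25 + 49²*(-48 + 25))/49)*(2*(-1)) = ((1968 - 1025 + 2401*(-23))/49)*(-2) = ((1968 - 1025 - 55223)/49)*(-2) = ((1/49)*(-54280))*(-2) = -54280/49*(-2) = 108560/49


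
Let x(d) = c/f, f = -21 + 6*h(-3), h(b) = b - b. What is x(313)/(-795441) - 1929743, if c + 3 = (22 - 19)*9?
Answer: -10744976911633/5568087 ≈ -1.9297e+6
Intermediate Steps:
h(b) = 0
c = 24 (c = -3 + (22 - 19)*9 = -3 + 3*9 = -3 + 27 = 24)
f = -21 (f = -21 + 6*0 = -21 + 0 = -21)
x(d) = -8/7 (x(d) = 24/(-21) = 24*(-1/21) = -8/7)
x(313)/(-795441) - 1929743 = -8/7/(-795441) - 1929743 = -8/7*(-1/795441) - 1929743 = 8/5568087 - 1929743 = -10744976911633/5568087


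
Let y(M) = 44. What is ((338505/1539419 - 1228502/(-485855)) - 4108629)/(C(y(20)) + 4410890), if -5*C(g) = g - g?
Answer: -1536491492627934496/1649528223046344025 ≈ -0.93147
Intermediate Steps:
C(g) = 0 (C(g) = -(g - g)/5 = -⅕*0 = 0)
((338505/1539419 - 1228502/(-485855)) - 4108629)/(C(y(20)) + 4410890) = ((338505/1539419 - 1228502/(-485855)) - 4108629)/(0 + 4410890) = ((338505*(1/1539419) - 1228502*(-1/485855)) - 4108629)/4410890 = ((338505/1539419 + 1228502/485855) - 4108629)*(1/4410890) = (2055643667113/747934418245 - 4108629)*(1/4410890) = -3072982985255868992/747934418245*1/4410890 = -1536491492627934496/1649528223046344025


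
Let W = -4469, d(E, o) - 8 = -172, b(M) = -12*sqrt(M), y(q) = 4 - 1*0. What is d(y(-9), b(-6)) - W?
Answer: 4305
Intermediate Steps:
y(q) = 4 (y(q) = 4 + 0 = 4)
d(E, o) = -164 (d(E, o) = 8 - 172 = -164)
d(y(-9), b(-6)) - W = -164 - 1*(-4469) = -164 + 4469 = 4305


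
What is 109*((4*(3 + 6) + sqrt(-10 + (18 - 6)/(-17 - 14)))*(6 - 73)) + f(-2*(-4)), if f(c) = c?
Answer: -262900 - 7303*I*sqrt(9982)/31 ≈ -2.629e+5 - 23537.0*I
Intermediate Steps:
109*((4*(3 + 6) + sqrt(-10 + (18 - 6)/(-17 - 14)))*(6 - 73)) + f(-2*(-4)) = 109*((4*(3 + 6) + sqrt(-10 + (18 - 6)/(-17 - 14)))*(6 - 73)) - 2*(-4) = 109*((4*9 + sqrt(-10 + 12/(-31)))*(-67)) + 8 = 109*((36 + sqrt(-10 + 12*(-1/31)))*(-67)) + 8 = 109*((36 + sqrt(-10 - 12/31))*(-67)) + 8 = 109*((36 + sqrt(-322/31))*(-67)) + 8 = 109*((36 + I*sqrt(9982)/31)*(-67)) + 8 = 109*(-2412 - 67*I*sqrt(9982)/31) + 8 = (-262908 - 7303*I*sqrt(9982)/31) + 8 = -262900 - 7303*I*sqrt(9982)/31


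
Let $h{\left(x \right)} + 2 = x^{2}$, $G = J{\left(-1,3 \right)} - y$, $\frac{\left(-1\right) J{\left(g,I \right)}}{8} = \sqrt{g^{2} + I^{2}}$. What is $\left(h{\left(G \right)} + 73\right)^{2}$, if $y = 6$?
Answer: $650169 + 143424 \sqrt{10} \approx 1.1037 \cdot 10^{6}$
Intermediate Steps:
$J{\left(g,I \right)} = - 8 \sqrt{I^{2} + g^{2}}$ ($J{\left(g,I \right)} = - 8 \sqrt{g^{2} + I^{2}} = - 8 \sqrt{I^{2} + g^{2}}$)
$G = -6 - 8 \sqrt{10}$ ($G = - 8 \sqrt{3^{2} + \left(-1\right)^{2}} - 6 = - 8 \sqrt{9 + 1} - 6 = - 8 \sqrt{10} - 6 = -6 - 8 \sqrt{10} \approx -31.298$)
$h{\left(x \right)} = -2 + x^{2}$
$\left(h{\left(G \right)} + 73\right)^{2} = \left(\left(-2 + \left(-6 - 8 \sqrt{10}\right)^{2}\right) + 73\right)^{2} = \left(71 + \left(-6 - 8 \sqrt{10}\right)^{2}\right)^{2}$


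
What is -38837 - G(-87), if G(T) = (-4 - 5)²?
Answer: -38918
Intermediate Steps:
G(T) = 81 (G(T) = (-9)² = 81)
-38837 - G(-87) = -38837 - 1*81 = -38837 - 81 = -38918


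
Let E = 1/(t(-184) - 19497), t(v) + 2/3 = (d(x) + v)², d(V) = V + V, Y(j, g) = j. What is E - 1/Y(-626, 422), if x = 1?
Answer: 42757/25590254 ≈ 0.0016708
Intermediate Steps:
d(V) = 2*V
t(v) = -⅔ + (2 + v)² (t(v) = -⅔ + (2*1 + v)² = -⅔ + (2 + v)²)
E = 3/40879 (E = 1/((-⅔ + (2 - 184)²) - 19497) = 1/((-⅔ + (-182)²) - 19497) = 1/((-⅔ + 33124) - 19497) = 1/(99370/3 - 19497) = 1/(40879/3) = 3/40879 ≈ 7.3387e-5)
E - 1/Y(-626, 422) = 3/40879 - 1/(-626) = 3/40879 - 1*(-1/626) = 3/40879 + 1/626 = 42757/25590254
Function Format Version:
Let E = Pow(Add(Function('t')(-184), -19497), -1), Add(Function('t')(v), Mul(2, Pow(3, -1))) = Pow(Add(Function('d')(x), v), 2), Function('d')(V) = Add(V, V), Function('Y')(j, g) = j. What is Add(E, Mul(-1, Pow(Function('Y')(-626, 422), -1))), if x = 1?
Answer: Rational(42757, 25590254) ≈ 0.0016708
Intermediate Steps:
Function('d')(V) = Mul(2, V)
Function('t')(v) = Add(Rational(-2, 3), Pow(Add(2, v), 2)) (Function('t')(v) = Add(Rational(-2, 3), Pow(Add(Mul(2, 1), v), 2)) = Add(Rational(-2, 3), Pow(Add(2, v), 2)))
E = Rational(3, 40879) (E = Pow(Add(Add(Rational(-2, 3), Pow(Add(2, -184), 2)), -19497), -1) = Pow(Add(Add(Rational(-2, 3), Pow(-182, 2)), -19497), -1) = Pow(Add(Add(Rational(-2, 3), 33124), -19497), -1) = Pow(Add(Rational(99370, 3), -19497), -1) = Pow(Rational(40879, 3), -1) = Rational(3, 40879) ≈ 7.3387e-5)
Add(E, Mul(-1, Pow(Function('Y')(-626, 422), -1))) = Add(Rational(3, 40879), Mul(-1, Pow(-626, -1))) = Add(Rational(3, 40879), Mul(-1, Rational(-1, 626))) = Add(Rational(3, 40879), Rational(1, 626)) = Rational(42757, 25590254)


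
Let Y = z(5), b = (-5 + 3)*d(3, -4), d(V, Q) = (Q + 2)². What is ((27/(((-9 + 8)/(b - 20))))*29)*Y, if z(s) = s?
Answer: 109620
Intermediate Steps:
d(V, Q) = (2 + Q)²
b = -8 (b = (-5 + 3)*(2 - 4)² = -2*(-2)² = -2*4 = -8)
Y = 5
((27/(((-9 + 8)/(b - 20))))*29)*Y = ((27/(((-9 + 8)/(-8 - 20))))*29)*5 = ((27/((-1/(-28))))*29)*5 = ((27/((-1*(-1/28))))*29)*5 = ((27/(1/28))*29)*5 = ((27*28)*29)*5 = (756*29)*5 = 21924*5 = 109620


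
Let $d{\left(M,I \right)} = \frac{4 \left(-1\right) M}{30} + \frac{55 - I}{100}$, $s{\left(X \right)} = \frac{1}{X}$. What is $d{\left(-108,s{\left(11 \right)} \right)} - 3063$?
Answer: $- \frac{838214}{275} \approx -3048.1$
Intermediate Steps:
$d{\left(M,I \right)} = \frac{11}{20} - \frac{2 M}{15} - \frac{I}{100}$ ($d{\left(M,I \right)} = - 4 M \frac{1}{30} + \left(55 - I\right) \frac{1}{100} = - \frac{2 M}{15} - \left(- \frac{11}{20} + \frac{I}{100}\right) = \frac{11}{20} - \frac{2 M}{15} - \frac{I}{100}$)
$d{\left(-108,s{\left(11 \right)} \right)} - 3063 = \left(\frac{11}{20} - - \frac{72}{5} - \frac{1}{100 \cdot 11}\right) - 3063 = \left(\frac{11}{20} + \frac{72}{5} - \frac{1}{1100}\right) - 3063 = \frac{4111}{275} - 3063 = - \frac{838214}{275}$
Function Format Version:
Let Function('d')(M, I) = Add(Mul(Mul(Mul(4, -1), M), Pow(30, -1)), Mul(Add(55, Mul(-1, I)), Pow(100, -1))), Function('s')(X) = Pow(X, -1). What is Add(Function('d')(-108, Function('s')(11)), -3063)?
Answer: Rational(-838214, 275) ≈ -3048.1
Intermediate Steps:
Function('d')(M, I) = Add(Rational(11, 20), Mul(Rational(-2, 15), M), Mul(Rational(-1, 100), I)) (Function('d')(M, I) = Add(Mul(Mul(-4, M), Rational(1, 30)), Mul(Add(55, Mul(-1, I)), Rational(1, 100))) = Add(Mul(Rational(-2, 15), M), Add(Rational(11, 20), Mul(Rational(-1, 100), I))) = Add(Rational(11, 20), Mul(Rational(-2, 15), M), Mul(Rational(-1, 100), I)))
Add(Function('d')(-108, Function('s')(11)), -3063) = Add(Add(Rational(11, 20), Mul(Rational(-2, 15), -108), Mul(Rational(-1, 100), Pow(11, -1))), -3063) = Add(Add(Rational(11, 20), Rational(72, 5), Mul(Rational(-1, 100), Rational(1, 11))), -3063) = Add(Add(Rational(11, 20), Rational(72, 5), Rational(-1, 1100)), -3063) = Add(Rational(4111, 275), -3063) = Rational(-838214, 275)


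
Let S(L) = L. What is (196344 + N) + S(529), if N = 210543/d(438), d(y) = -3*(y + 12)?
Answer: 88522669/450 ≈ 1.9672e+5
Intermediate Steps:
d(y) = -36 - 3*y (d(y) = -3*(12 + y) = -36 - 3*y)
N = -70181/450 (N = 210543/(-36 - 3*438) = 210543/(-36 - 1314) = 210543/(-1350) = 210543*(-1/1350) = -70181/450 ≈ -155.96)
(196344 + N) + S(529) = (196344 - 70181/450) + 529 = 88284619/450 + 529 = 88522669/450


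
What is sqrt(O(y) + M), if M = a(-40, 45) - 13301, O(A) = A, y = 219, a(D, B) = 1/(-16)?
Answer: 3*I*sqrt(23257)/4 ≈ 114.38*I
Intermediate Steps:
a(D, B) = -1/16
M = -212817/16 (M = -1/16 - 13301 = -212817/16 ≈ -13301.)
sqrt(O(y) + M) = sqrt(219 - 212817/16) = sqrt(-209313/16) = 3*I*sqrt(23257)/4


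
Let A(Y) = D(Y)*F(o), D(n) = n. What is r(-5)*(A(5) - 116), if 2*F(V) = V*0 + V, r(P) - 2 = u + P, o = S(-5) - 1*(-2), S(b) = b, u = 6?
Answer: -741/2 ≈ -370.50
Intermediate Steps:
o = -3 (o = -5 - 1*(-2) = -5 + 2 = -3)
r(P) = 8 + P (r(P) = 2 + (6 + P) = 8 + P)
F(V) = V/2 (F(V) = (V*0 + V)/2 = (0 + V)/2 = V/2)
A(Y) = -3*Y/2 (A(Y) = Y*((½)*(-3)) = Y*(-3/2) = -3*Y/2)
r(-5)*(A(5) - 116) = (8 - 5)*(-3/2*5 - 116) = 3*(-15/2 - 116) = 3*(-247/2) = -741/2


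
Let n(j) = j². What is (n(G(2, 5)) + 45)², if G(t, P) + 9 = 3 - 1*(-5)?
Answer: 2116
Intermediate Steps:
G(t, P) = -1 (G(t, P) = -9 + (3 - 1*(-5)) = -9 + (3 + 5) = -9 + 8 = -1)
(n(G(2, 5)) + 45)² = ((-1)² + 45)² = (1 + 45)² = 46² = 2116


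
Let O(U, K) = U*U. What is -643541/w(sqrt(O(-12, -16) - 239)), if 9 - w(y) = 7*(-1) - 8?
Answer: -643541/24 ≈ -26814.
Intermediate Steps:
O(U, K) = U**2
w(y) = 24 (w(y) = 9 - (7*(-1) - 8) = 9 - (-7 - 8) = 9 - 1*(-15) = 9 + 15 = 24)
-643541/w(sqrt(O(-12, -16) - 239)) = -643541/24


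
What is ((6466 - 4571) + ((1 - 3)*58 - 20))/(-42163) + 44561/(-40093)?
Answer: -1949349030/1690441159 ≈ -1.1532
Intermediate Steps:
((6466 - 4571) + ((1 - 3)*58 - 20))/(-42163) + 44561/(-40093) = (1895 + (-2*58 - 20))*(-1/42163) + 44561*(-1/40093) = (1895 + (-116 - 20))*(-1/42163) - 44561/40093 = (1895 - 136)*(-1/42163) - 44561/40093 = 1759*(-1/42163) - 44561/40093 = -1759/42163 - 44561/40093 = -1949349030/1690441159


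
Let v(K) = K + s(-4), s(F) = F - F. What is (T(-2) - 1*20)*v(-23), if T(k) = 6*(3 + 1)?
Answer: -92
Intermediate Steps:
s(F) = 0
T(k) = 24 (T(k) = 6*4 = 24)
v(K) = K (v(K) = K + 0 = K)
(T(-2) - 1*20)*v(-23) = (24 - 1*20)*(-23) = (24 - 20)*(-23) = 4*(-23) = -92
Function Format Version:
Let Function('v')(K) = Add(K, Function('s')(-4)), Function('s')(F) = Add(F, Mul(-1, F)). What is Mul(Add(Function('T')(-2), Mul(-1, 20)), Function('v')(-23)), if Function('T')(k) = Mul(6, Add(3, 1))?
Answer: -92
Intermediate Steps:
Function('s')(F) = 0
Function('T')(k) = 24 (Function('T')(k) = Mul(6, 4) = 24)
Function('v')(K) = K (Function('v')(K) = Add(K, 0) = K)
Mul(Add(Function('T')(-2), Mul(-1, 20)), Function('v')(-23)) = Mul(Add(24, Mul(-1, 20)), -23) = Mul(Add(24, -20), -23) = Mul(4, -23) = -92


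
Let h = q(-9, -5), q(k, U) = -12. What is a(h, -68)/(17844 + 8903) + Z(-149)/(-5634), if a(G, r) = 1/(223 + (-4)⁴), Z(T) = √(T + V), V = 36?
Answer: 1/12811813 - I*√113/5634 ≈ 7.8053e-8 - 0.0018868*I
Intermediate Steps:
Z(T) = √(36 + T) (Z(T) = √(T + 36) = √(36 + T))
h = -12
a(G, r) = 1/479 (a(G, r) = 1/(223 + 256) = 1/479)
a(h, -68)/(17844 + 8903) + Z(-149)/(-5634) = 1/(479*(17844 + 8903)) + √(36 - 149)/(-5634) = (1/479)/26747 + √(-113)*(-1/5634) = (1/479)*(1/26747) + (I*√113)*(-1/5634) = 1/12811813 - I*√113/5634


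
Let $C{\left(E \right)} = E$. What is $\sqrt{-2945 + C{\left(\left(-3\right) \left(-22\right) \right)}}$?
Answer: $i \sqrt{2879} \approx 53.656 i$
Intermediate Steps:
$\sqrt{-2945 + C{\left(\left(-3\right) \left(-22\right) \right)}} = \sqrt{-2945 - -66} = \sqrt{-2945 + 66} = \sqrt{-2879} = i \sqrt{2879}$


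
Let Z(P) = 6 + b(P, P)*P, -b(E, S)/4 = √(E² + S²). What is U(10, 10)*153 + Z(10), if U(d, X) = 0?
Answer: 6 - 400*√2 ≈ -559.69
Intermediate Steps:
b(E, S) = -4*√(E² + S²)
Z(P) = 6 - 4*P*√2*√(P²) (Z(P) = 6 + (-4*√(P² + P²))*P = 6 + (-4*√2*√(P²))*P = 6 - 4*P*√2*√(P²))
U(10, 10)*153 + Z(10) = 0*153 + (6 - 4*10*√2*√(10²)) = 0 + (6 - 4*10*√2*√100) = 0 + (6 - 4*10*√2*10) = 0 + (6 - 400*√2) = 6 - 400*√2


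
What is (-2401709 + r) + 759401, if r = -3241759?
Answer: -4884067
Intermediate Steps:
(-2401709 + r) + 759401 = (-2401709 - 3241759) + 759401 = -5643468 + 759401 = -4884067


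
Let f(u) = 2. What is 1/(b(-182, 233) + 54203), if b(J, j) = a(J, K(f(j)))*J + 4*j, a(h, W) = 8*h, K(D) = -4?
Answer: 1/320127 ≈ 3.1238e-6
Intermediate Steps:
b(J, j) = 4*j + 8*J² (b(J, j) = (8*J)*J + 4*j = 8*J² + 4*j = 4*j + 8*J²)
1/(b(-182, 233) + 54203) = 1/((4*233 + 8*(-182)²) + 54203) = 1/((932 + 8*33124) + 54203) = 1/((932 + 264992) + 54203) = 1/(265924 + 54203) = 1/320127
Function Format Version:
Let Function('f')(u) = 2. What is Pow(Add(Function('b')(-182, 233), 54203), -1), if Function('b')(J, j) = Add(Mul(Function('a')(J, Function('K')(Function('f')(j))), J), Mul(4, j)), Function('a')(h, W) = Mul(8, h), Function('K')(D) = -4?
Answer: Rational(1, 320127) ≈ 3.1238e-6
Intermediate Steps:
Function('b')(J, j) = Add(Mul(4, j), Mul(8, Pow(J, 2))) (Function('b')(J, j) = Add(Mul(Mul(8, J), J), Mul(4, j)) = Add(Mul(8, Pow(J, 2)), Mul(4, j)) = Add(Mul(4, j), Mul(8, Pow(J, 2))))
Pow(Add(Function('b')(-182, 233), 54203), -1) = Pow(Add(Add(Mul(4, 233), Mul(8, Pow(-182, 2))), 54203), -1) = Pow(Add(Add(932, Mul(8, 33124)), 54203), -1) = Pow(Add(Add(932, 264992), 54203), -1) = Pow(Add(265924, 54203), -1) = Pow(320127, -1) = Rational(1, 320127)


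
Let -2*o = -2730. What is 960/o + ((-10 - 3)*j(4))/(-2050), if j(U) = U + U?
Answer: 70332/93275 ≈ 0.75403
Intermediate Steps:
o = 1365 (o = -½*(-2730) = 1365)
j(U) = 2*U
960/o + ((-10 - 3)*j(4))/(-2050) = 960/1365 + ((-10 - 3)*(2*4))/(-2050) = 960*(1/1365) - 13*8*(-1/2050) = 64/91 - 104*(-1/2050) = 64/91 + 52/1025 = 70332/93275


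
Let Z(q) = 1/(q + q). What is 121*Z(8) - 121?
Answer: -1815/16 ≈ -113.44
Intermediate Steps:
Z(q) = 1/(2*q)
121*Z(8) - 121 = 121*((1/2)/8) - 121 = 121*((1/2)*(1/8)) - 121 = 121*(1/16) - 121 = 121/16 - 121 = -1815/16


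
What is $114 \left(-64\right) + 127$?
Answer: $-7169$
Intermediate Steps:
$114 \left(-64\right) + 127 = -7296 + 127 = -7169$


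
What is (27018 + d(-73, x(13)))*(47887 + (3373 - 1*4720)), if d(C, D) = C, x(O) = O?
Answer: 1254020300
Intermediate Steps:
(27018 + d(-73, x(13)))*(47887 + (3373 - 1*4720)) = (27018 - 73)*(47887 + (3373 - 1*4720)) = 26945*(47887 + (3373 - 4720)) = 26945*(47887 - 1347) = 26945*46540 = 1254020300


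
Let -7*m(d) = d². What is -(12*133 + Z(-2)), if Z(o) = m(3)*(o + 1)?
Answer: -11181/7 ≈ -1597.3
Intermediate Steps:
m(d) = -d²/7
Z(o) = -9/7 - 9*o/7 (Z(o) = (-⅐*3²)*(o + 1) = (-⅐*9)*(1 + o) = -9*(1 + o)/7 = -9/7 - 9*o/7)
-(12*133 + Z(-2)) = -(12*133 + (-9/7 - 9/7*(-2))) = -(1596 + (-9/7 + 18/7)) = -(1596 + 9/7) = -1*11181/7 = -11181/7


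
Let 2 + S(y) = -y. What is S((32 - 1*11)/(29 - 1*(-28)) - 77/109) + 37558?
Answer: 77779176/2071 ≈ 37556.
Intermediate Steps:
S(y) = -2 - y
S((32 - 1*11)/(29 - 1*(-28)) - 77/109) + 37558 = (-2 - ((32 - 1*11)/(29 - 1*(-28)) - 77/109)) + 37558 = (-2 - ((32 - 11)/(29 + 28) - 77*1/109)) + 37558 = (-2 - (21/57 - 77/109)) + 37558 = (-2 - (21*(1/57) - 77/109)) + 37558 = (-2 - (7/19 - 77/109)) + 37558 = (-2 - 1*(-700/2071)) + 37558 = (-2 + 700/2071) + 37558 = -3442/2071 + 37558 = 77779176/2071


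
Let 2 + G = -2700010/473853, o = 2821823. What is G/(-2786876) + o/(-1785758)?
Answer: -931601756115116479/589554411058331706 ≈ -1.5802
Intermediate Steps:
G = -3647716/473853 (G = -2 - 2700010/473853 = -3647716/473853 ≈ -7.6980)
G/(-2786876) + o/(-1785758) = -3647716/473853/(-2786876) + 2821823/(-1785758) = -3647716/473853*(-1/2786876) + 2821823*(-1/1785758) = 911929/330142388307 - 2821823/1785758 = -931601756115116479/589554411058331706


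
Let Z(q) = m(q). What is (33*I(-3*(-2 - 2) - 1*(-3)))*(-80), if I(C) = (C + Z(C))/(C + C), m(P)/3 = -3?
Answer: -528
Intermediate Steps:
m(P) = -9 (m(P) = 3*(-3) = -9)
Z(q) = -9
I(C) = (-9 + C)/(2*C) (I(C) = (C - 9)/(C + C) = (-9 + C)/((2*C)) = (-9 + C)*(1/(2*C)) = (-9 + C)/(2*C))
(33*I(-3*(-2 - 2) - 1*(-3)))*(-80) = (33*((-9 + (-3*(-2 - 2) - 1*(-3)))/(2*(-3*(-2 - 2) - 1*(-3)))))*(-80) = (33*((-9 + (-3*(-4) + 3))/(2*(-3*(-4) + 3))))*(-80) = (33*((-9 + (12 + 3))/(2*(12 + 3))))*(-80) = (33*((1/2)*(-9 + 15)/15))*(-80) = (33*((1/2)*(1/15)*6))*(-80) = (33*(1/5))*(-80) = (33/5)*(-80) = -528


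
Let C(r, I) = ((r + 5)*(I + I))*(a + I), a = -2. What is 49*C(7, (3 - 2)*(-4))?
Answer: 28224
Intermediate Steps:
C(r, I) = 2*I*(-2 + I)*(5 + r) (C(r, I) = ((r + 5)*(I + I))*(-2 + I) = ((5 + r)*(2*I))*(-2 + I) = (2*I*(5 + r))*(-2 + I) = 2*I*(-2 + I)*(5 + r))
49*C(7, (3 - 2)*(-4)) = 49*(2*((3 - 2)*(-4))*(-10 - 2*7 + 5*((3 - 2)*(-4)) + ((3 - 2)*(-4))*7)) = 49*(2*(1*(-4))*(-10 - 14 + 5*(1*(-4)) + (1*(-4))*7)) = 49*(2*(-4)*(-10 - 14 + 5*(-4) - 4*7)) = 49*(2*(-4)*(-10 - 14 - 20 - 28)) = 49*(2*(-4)*(-72)) = 49*576 = 28224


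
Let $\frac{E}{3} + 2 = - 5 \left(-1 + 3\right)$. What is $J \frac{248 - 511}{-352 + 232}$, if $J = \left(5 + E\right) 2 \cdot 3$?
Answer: $- \frac{8153}{20} \approx -407.65$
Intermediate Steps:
$E = -36$ ($E = -6 + 3 \left(- 5 \left(-1 + 3\right)\right) = -6 + 3 \left(\left(-5\right) 2\right) = -6 + 3 \left(-10\right) = -6 - 30 = -36$)
$J = -186$ ($J = \left(5 - 36\right) 2 \cdot 3 = \left(-31\right) 6 = -186$)
$J \frac{248 - 511}{-352 + 232} = - 186 \frac{248 - 511}{-352 + 232} = - 186 \left(- \frac{263}{-120}\right) = - 186 \left(\left(-263\right) \left(- \frac{1}{120}\right)\right) = \left(-186\right) \frac{263}{120} = - \frac{8153}{20}$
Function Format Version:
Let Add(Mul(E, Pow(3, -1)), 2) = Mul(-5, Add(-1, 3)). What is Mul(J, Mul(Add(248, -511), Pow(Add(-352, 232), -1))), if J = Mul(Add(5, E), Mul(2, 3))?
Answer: Rational(-8153, 20) ≈ -407.65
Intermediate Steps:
E = -36 (E = Add(-6, Mul(3, Mul(-5, Add(-1, 3)))) = Add(-6, Mul(3, Mul(-5, 2))) = Add(-6, Mul(3, -10)) = Add(-6, -30) = -36)
J = -186 (J = Mul(Add(5, -36), Mul(2, 3)) = Mul(-31, 6) = -186)
Mul(J, Mul(Add(248, -511), Pow(Add(-352, 232), -1))) = Mul(-186, Mul(Add(248, -511), Pow(Add(-352, 232), -1))) = Mul(-186, Mul(-263, Pow(-120, -1))) = Mul(-186, Mul(-263, Rational(-1, 120))) = Mul(-186, Rational(263, 120)) = Rational(-8153, 20)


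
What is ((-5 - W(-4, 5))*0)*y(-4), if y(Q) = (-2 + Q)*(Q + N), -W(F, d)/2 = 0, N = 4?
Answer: 0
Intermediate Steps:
W(F, d) = 0 (W(F, d) = -2*0 = 0)
y(Q) = (-2 + Q)*(4 + Q) (y(Q) = (-2 + Q)*(Q + 4) = (-2 + Q)*(4 + Q))
((-5 - W(-4, 5))*0)*y(-4) = ((-5 - 1*0)*0)*(-8 + (-4)² + 2*(-4)) = ((-5 + 0)*0)*(-8 + 16 - 8) = -5*0*0 = 0*0 = 0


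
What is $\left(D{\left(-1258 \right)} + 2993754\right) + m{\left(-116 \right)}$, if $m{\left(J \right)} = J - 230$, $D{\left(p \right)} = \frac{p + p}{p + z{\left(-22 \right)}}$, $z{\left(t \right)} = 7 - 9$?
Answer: $\frac{942924149}{315} \approx 2.9934 \cdot 10^{6}$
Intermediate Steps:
$z{\left(t \right)} = -2$
$D{\left(p \right)} = \frac{2 p}{-2 + p}$ ($D{\left(p \right)} = \frac{p + p}{p - 2} = \frac{2 p}{-2 + p}$)
$m{\left(J \right)} = -230 + J$
$\left(D{\left(-1258 \right)} + 2993754\right) + m{\left(-116 \right)} = \left(2 \left(-1258\right) \frac{1}{-2 - 1258} + 2993754\right) - 346 = \left(2 \left(-1258\right) \frac{1}{-1260} + 2993754\right) - 346 = \left(2 \left(-1258\right) \left(- \frac{1}{1260}\right) + 2993754\right) - 346 = \left(\frac{629}{315} + 2993754\right) - 346 = \frac{943033139}{315} - 346 = \frac{942924149}{315}$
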